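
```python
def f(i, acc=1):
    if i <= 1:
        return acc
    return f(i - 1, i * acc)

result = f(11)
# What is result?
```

Accumulator trace (n, acc): (11, 1) -> (10, 11) -> (9, 110) -> (8, 990) -> (7, 7920) -> (6, 55440) -> (5, 332640) -> (4, 1663200) -> (3, 6652800) -> (2, 19958400) -> (1, 39916800) -> return 39916800

Answer: 39916800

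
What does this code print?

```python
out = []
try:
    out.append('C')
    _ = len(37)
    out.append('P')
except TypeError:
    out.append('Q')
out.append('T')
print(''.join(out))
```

Execution trace: 'C' (try body) → 'Q' (except TypeError) → 'T' (after the try/except). Output: CQT

Answer: CQT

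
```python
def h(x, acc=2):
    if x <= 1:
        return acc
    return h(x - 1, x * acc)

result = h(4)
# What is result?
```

Accumulator trace (n, acc): (4, 2) -> (3, 8) -> (2, 24) -> (1, 48) -> return 48

Answer: 48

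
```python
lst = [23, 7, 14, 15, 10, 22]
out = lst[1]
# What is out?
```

Trace:
`lst = [23, 7, 14, 15, 10, 22]` → lst = [23, 7, 14, 15, 10, 22]
`out = lst[1]` → out = 7
So out = 7

Answer: 7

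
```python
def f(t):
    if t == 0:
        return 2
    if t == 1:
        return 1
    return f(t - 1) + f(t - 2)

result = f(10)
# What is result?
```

Build up from base cases: f(0)=2, f(1)=1, f(2)=3, f(3)=4, f(4)=7, f(5)=11, f(6)=18, ..., f(10)=123

Answer: 123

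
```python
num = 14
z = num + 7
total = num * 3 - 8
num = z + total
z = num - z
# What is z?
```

Trace:
`num = 14` → num = 14
`z = num + 7` → z = 21
`total = num * 3 - 8` → total = 34
`num = z + total` → num = 55
`z = num - z` → z = 34
So z = 34

Answer: 34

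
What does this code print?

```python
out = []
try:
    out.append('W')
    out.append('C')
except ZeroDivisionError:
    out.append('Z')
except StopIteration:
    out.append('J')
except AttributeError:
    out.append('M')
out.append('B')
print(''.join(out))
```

Execution trace: 'W' (try body) → 'C' (try body, no exception) → 'B' (after the try/except). Output: WCB

Answer: WCB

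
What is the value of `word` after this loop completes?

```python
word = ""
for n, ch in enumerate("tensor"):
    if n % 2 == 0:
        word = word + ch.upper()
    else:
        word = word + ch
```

Uppercase even positions in 'tensor'
`word` takes the values: "" → "T" → "Te" → "TeN" → "TeNs" → "TeNsO" → "TeNsOr"

Answer: "TeNsOr"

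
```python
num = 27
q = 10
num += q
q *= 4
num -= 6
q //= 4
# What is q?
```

Trace:
`num = 27` → num = 27
`q = 10` → q = 10
`num += q` → num = 37
`q *= 4` → q = 40
`num -= 6` → num = 31
`q //= 4` → q = 10
So q = 10

Answer: 10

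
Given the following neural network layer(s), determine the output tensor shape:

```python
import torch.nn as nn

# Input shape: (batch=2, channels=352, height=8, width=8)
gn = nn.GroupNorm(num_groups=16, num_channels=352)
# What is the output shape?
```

Input: (2, 352, 8, 8) -> Output: (2, 352, 8, 8)

Answer: (2, 352, 8, 8)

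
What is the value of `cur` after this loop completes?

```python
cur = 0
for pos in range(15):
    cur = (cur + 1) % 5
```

Increment mod 5, 15 times = 0
`cur` takes the values: 0 → 1 → 2 → 3 → 4 → 0 → 1 → 2 → 3 → 4 → 0 → 1 → 2 → 3 → 4 → 0

Answer: 0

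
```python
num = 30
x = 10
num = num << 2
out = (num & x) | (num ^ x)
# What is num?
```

Trace:
`num = 30` → num = 30
`x = 10` → x = 10
`num = num << 2` → num = 120
`out = (num & x) | (num ^ x)` → out = 122
So num = 120

Answer: 120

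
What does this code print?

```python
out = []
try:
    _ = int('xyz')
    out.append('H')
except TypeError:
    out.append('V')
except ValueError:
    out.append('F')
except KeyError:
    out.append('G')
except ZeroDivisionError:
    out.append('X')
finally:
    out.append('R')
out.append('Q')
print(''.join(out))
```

Execution trace: 'F' (except ValueError) → 'R' (finally) → 'Q' (after the try/except). Output: FRQ

Answer: FRQ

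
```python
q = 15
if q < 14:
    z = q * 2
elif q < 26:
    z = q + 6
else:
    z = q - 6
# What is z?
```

Trace:
`q = 15` → q = 15
`if q < 14: ...` → q < 14 is False, q < 26 is True → z = 21
So z = 21

Answer: 21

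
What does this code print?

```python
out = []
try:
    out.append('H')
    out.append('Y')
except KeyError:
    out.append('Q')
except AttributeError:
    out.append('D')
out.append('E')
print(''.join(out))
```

Execution trace: 'H' (try body) → 'Y' (try body, no exception) → 'E' (after the try/except). Output: HYE

Answer: HYE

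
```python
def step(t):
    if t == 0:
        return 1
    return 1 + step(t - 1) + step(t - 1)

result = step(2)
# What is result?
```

step(t) = 1 + 2·step(t-1), step(0)=1. Closed form: (1+1)·2^2 - 1 = 7.

Answer: 7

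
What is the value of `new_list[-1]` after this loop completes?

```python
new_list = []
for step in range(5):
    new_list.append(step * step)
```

Last element of squares 0 to 4
`new_list` takes the values: [] → [0] → [0, 1] → [0, 1, 4] → [0, 1, 4, 9] → [0, 1, 4, 9, 16]
So `new_list[-1]` = 16

Answer: 16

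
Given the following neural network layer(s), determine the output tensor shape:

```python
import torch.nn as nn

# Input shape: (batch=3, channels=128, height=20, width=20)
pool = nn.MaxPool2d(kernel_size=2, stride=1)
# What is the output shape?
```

Input: (3, 128, 20, 20) -> Output: (3, 128, 19, 19)

Answer: (3, 128, 19, 19)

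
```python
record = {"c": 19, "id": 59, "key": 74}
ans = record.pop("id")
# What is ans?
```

Trace:
`record = {"c": 19, "id": 59, "key": 74}` → record = {'c': 19, 'id': 59, 'key': 74}
`ans = record.pop("id")` → record = {'c': 19, 'key': 74}; ans = 59
So ans = 59

Answer: 59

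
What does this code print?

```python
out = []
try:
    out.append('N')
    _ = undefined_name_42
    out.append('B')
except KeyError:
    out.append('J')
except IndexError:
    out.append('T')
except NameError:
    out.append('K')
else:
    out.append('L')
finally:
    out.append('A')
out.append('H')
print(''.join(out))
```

Execution trace: 'N' (try body) → 'K' (except NameError) → 'A' (finally) → 'H' (after the try/except). Output: NKAH

Answer: NKAH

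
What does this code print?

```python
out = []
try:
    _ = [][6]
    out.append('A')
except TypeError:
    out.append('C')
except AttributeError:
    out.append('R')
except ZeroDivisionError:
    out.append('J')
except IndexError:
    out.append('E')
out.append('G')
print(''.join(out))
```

Execution trace: 'E' (except IndexError) → 'G' (after the try/except). Output: EG

Answer: EG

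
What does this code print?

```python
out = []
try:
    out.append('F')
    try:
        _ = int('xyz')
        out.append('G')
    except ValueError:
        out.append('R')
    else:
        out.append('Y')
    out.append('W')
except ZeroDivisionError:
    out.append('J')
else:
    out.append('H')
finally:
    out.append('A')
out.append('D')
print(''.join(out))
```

Execution trace: 'F' (try body) → 'R' (inner except ValueError) → 'W' (try body, no exception) → 'H' (else) → 'A' (finally) → 'D' (after the try/except). Output: FRWHAD

Answer: FRWHAD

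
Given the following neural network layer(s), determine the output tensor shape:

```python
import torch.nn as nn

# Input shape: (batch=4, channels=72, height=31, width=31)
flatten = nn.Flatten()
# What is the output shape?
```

Input: (4, 72, 31, 31) -> Output: (4, 69192)

Answer: (4, 69192)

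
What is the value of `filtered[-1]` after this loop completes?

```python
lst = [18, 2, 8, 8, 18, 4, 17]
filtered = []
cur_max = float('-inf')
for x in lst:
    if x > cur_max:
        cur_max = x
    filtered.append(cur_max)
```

Running max ends at 18
`filtered` takes the values: [] → [18] → [18, 18] → [18, 18, 18] → [18, 18, 18, 18] → [18, 18, 18, 18, 18] → [18, 18, 18, 18, 18, 18] → [18, 18, 18, 18, 18, 18, 18]
So `filtered[-1]` = 18

Answer: 18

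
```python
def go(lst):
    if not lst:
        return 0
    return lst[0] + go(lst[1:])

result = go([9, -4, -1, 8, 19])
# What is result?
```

9 + (-4) + (-1) + 8 + 19 + 0 = 31

Answer: 31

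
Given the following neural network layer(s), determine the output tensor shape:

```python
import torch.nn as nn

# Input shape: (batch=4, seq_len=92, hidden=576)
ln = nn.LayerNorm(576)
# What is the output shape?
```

Input: (4, 92, 576) -> Output: (4, 92, 576)

Answer: (4, 92, 576)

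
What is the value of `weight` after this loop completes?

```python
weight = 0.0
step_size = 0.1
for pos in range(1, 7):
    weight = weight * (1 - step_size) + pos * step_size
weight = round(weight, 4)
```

Moving average with lr=0.1
`weight` takes the values: 0.0 → 0.1 → 0.29 → 0.561 → 0.9049 → 1.31441 → 1.782969 → 1.783

Answer: 1.783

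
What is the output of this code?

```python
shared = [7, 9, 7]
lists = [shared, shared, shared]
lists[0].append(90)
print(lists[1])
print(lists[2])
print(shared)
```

Key concept: list of same reference.
Step by step:
`shared = [7, 9, 7]` → shared = [7, 9, 7]
`lists = [shared, shared, shared]` → lists = [[7, 9, 7], [7, 9, 7], [7, 9, 7]]
`lists[0].append(90)` → shared = [7, 9, 7, 90]; lists = [[7, 9, 7, 90], [7, 9, 7, 90], [7, 9, 7, 90]]
`print(lists[1])` → prints [7, 9, 7, 90]
`print(lists[2])` → prints [7, 9, 7, 90]
`print(shared)` → prints [7, 9, 7, 90]

Answer:
[7, 9, 7, 90]
[7, 9, 7, 90]
[7, 9, 7, 90]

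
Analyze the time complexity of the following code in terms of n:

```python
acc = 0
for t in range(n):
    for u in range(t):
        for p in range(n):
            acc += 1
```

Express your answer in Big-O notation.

Each loop level contributes: n × n × n. Multiplying the contributions gives O(n^3).

Answer: O(n^3)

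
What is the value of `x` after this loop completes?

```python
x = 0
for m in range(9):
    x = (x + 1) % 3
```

Increment mod 3, 9 times = 0
`x` takes the values: 0 → 1 → 2 → 0 → 1 → 2 → 0 → 1 → 2 → 0

Answer: 0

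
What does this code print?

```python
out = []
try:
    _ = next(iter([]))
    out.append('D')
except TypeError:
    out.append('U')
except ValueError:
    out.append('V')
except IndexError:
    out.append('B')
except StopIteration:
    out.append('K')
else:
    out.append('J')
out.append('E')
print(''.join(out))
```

Execution trace: 'K' (except StopIteration) → 'E' (after the try/except). Output: KE

Answer: KE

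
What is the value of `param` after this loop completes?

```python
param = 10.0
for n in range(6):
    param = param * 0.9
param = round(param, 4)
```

Exponential decay: 10.0 * 0.9^6
`param` takes the values: 10.0 → 9.0 → 8.1 → 7.29 → 6.561 → 5.9049 → 5.31441 → 5.3144

Answer: 5.3144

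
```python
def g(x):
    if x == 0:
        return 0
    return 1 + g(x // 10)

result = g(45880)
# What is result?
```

Count of digits of 45880: 5

Answer: 5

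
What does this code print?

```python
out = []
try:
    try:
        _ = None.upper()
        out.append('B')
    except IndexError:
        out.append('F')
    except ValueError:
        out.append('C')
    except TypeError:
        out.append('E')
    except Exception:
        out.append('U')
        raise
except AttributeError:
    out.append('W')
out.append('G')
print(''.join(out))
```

Execution trace: 'U' (except Exception) → 'W' (outer except AttributeError) → 'G' (after the try/except). Output: UWG

Answer: UWG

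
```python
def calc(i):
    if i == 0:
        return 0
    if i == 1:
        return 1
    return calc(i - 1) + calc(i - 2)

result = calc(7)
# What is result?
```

Build up from base cases: calc(0)=0, calc(1)=1, calc(2)=1, calc(3)=2, calc(4)=3, calc(5)=5, calc(6)=8, ..., calc(7)=13

Answer: 13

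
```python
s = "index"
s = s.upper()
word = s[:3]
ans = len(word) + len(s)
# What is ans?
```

Trace:
`s = "index"` → s = 'index'
`s = s.upper()` → s = 'INDEX'
`word = s[:3]` → word = 'IND'
`ans = len(word) + len(s)` → ans = 8
So ans = 8

Answer: 8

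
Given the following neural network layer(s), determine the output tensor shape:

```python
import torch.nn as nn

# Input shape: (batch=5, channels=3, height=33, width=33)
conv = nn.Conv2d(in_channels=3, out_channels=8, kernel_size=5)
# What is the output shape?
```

Input: (5, 3, 33, 33) -> Output: (5, 8, 29, 29)

Answer: (5, 8, 29, 29)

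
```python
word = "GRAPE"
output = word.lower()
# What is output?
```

Trace:
`word = "GRAPE"` → word = 'GRAPE'
`output = word.lower()` → output = 'grape'
So output = 'grape'

Answer: 'grape'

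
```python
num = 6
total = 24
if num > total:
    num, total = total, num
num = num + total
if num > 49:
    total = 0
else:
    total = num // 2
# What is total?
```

Trace:
`num = 6` → num = 6
`total = 24` → total = 24
`if num > total: ...` → num > total is False → no variable changes
`num = num + total` → num = 30
`if num > 49: ...` → num > 49 is False, take else branch → total = 15
So total = 15

Answer: 15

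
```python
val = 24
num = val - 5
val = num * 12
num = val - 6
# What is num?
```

Trace:
`val = 24` → val = 24
`num = val - 5` → num = 19
`val = num * 12` → val = 228
`num = val - 6` → num = 222
So num = 222

Answer: 222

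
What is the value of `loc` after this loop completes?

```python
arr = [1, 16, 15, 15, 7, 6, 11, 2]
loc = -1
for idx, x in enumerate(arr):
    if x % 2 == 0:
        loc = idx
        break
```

First even number index in [1, 16, 15, 15, 7, 6, 11, 2]
`loc` takes the values: -1 → 1

Answer: 1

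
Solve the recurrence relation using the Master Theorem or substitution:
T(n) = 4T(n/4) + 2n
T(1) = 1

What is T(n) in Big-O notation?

By Master Theorem: a=4, b=4, f(n)=2n. Since log_4(4) = 1 and f(n) = Θ(n^1), Case 2 applies. T(n) = O(n log n).

Answer: O(n log n)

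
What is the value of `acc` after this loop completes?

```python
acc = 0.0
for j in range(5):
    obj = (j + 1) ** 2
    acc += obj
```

Sum of squared losses 1² + 2² + ... + 5²
`acc` takes the values: 0.0 → 1.0 → 5.0 → 14.0 → 30.0 → 55.0

Answer: 55.0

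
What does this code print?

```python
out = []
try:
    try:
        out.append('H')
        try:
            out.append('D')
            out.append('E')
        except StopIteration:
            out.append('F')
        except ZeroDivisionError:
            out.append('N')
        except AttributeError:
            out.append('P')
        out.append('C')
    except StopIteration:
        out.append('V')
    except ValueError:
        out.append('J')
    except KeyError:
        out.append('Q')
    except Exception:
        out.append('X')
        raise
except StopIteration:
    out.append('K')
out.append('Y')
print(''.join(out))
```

Execution trace: 'H' (try body) → 'D' (inner try body) → 'E' (inner try body, no exception) → 'C' (try body, no exception) → 'Y' (after the try/except). Output: HDECY

Answer: HDECY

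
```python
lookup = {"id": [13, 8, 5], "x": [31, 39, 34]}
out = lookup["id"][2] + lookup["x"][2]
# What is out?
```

Trace:
`lookup = {"id": [13, 8, 5], "x": [31, 39, 34]}` → lookup = {'id': [13, 8, 5], 'x': [31, 39, 34]}
`out = lookup["id"][2] + lookup["x"][2]` → out = 39
So out = 39

Answer: 39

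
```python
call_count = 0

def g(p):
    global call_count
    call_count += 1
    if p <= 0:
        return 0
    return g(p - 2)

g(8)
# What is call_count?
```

Linear recursion stepping by 2: 5 calls from p=8 down to ≤0.

Answer: 5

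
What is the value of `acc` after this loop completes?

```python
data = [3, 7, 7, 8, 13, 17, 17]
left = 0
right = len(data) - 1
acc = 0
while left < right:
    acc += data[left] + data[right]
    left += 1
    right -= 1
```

Sum of pairs from ends
`acc` takes the values: 0 → 20 → 44 → 64

Answer: 64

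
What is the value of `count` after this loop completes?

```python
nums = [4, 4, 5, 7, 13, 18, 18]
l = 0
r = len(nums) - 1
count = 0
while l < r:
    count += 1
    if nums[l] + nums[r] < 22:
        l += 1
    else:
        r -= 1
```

Steps to find pair summing to 22
`count` takes the values: 0 → 1 → 2 → 3 → 4 → 5 → 6

Answer: 6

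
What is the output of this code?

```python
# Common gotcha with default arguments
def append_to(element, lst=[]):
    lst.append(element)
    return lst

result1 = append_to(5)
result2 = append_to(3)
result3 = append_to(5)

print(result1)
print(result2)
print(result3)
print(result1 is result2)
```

Key concept: mutable default argument gotcha.
Step by step:
`result1 = append_to(5)` → result1 = [5]
`result2 = append_to(3)` → result1 = [5, 3] (same object as result2); result2 = [5, 3] (same object as result1)
`result3 = append_to(5)` → result1 = [5, 3, 5] (same object as result2, result3); result2 = [5, 3, 5] (same object as result1, result3); result3 = [5, 3, 5] (same object as result1, result2)
`print(result1)` → prints [5, 3, 5]
`print(result2)` → prints [5, 3, 5]
`print(result3)` → prints [5, 3, 5]
`print(result1 is result2)` → prints True

Answer:
[5, 3, 5]
[5, 3, 5]
[5, 3, 5]
True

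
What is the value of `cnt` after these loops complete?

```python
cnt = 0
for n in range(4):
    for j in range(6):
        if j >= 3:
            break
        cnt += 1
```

Inner breaks at 3, outer runs 4 times
`cnt` takes the values: 0 → 1 → 2 → 3 → 4 → 5 → 6 → 7 → 8 → 9 → 10 → 11 → 12

Answer: 12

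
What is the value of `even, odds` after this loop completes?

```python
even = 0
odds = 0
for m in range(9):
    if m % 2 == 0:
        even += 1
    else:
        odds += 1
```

Count evens and odds in range(9)
`even, odds` takes the values: (0, 0) → (1, 0) → (1, 1) → (2, 1) → (2, 2) → (3, 2) → (3, 3) → (4, 3) → (4, 4) → (5, 4)

Answer: 5, 4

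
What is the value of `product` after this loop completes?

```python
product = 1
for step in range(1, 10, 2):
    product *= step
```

Product of 1, 3, 5, ... up to 9
`product` takes the values: 1 → 3 → 15 → 105 → 945

Answer: 945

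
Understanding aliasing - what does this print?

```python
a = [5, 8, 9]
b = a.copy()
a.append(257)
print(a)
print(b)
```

Key concept: list.copy() creates independent copy.
Step by step:
`a = [5, 8, 9]` → a = [5, 8, 9]
`b = a.copy()` → b = [5, 8, 9]
`a.append(257)` → a = [5, 8, 9, 257]
`print(a)` → prints [5, 8, 9, 257]
`print(b)` → prints [5, 8, 9]

Answer:
[5, 8, 9, 257]
[5, 8, 9]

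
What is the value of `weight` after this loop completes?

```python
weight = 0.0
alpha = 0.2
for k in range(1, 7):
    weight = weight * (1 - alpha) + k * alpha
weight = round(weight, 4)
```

Moving average with lr=0.2
`weight` takes the values: 0.0 → 0.2 → 0.56 → 1.048 → 1.6384 → 2.31072 → 3.048576 → 3.0486

Answer: 3.0486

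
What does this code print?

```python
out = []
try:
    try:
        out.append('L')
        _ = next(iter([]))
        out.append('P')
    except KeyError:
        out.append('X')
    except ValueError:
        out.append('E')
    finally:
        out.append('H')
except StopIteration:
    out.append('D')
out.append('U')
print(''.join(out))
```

Execution trace: 'L' (try body) → 'H' (finally) → 'D' (outer except StopIteration) → 'U' (after the try/except). Output: LHDU

Answer: LHDU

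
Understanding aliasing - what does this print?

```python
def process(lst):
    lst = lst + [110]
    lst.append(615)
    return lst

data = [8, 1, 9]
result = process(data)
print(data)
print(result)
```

Key concept: rebinding parameter vs mutation.
Step by step:
`data = [8, 1, 9]` → data = [8, 1, 9]
`result = process(data)` → result = [8, 1, 9, 110, 615]
`print(data)` → prints [8, 1, 9]
`print(result)` → prints [8, 1, 9, 110, 615]

Answer:
[8, 1, 9]
[8, 1, 9, 110, 615]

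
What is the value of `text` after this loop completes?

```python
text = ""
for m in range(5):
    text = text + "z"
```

Repeat 'z' 5 times
`text` takes the values: "" → "z" → "zz" → "zzz" → "zzzz" → "zzzzz"

Answer: "zzzzz"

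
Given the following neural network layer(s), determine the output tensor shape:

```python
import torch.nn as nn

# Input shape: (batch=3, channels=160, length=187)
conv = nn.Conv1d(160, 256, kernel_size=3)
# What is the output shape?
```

Input: (3, 160, 187) -> Output: (3, 256, 185)

Answer: (3, 256, 185)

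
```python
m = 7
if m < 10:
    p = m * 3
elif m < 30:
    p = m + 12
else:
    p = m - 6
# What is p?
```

Trace:
`m = 7` → m = 7
`if m < 10: ...` → m < 10 is True → p = 21
So p = 21

Answer: 21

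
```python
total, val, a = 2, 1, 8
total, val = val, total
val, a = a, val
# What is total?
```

Trace:
`total, val, a = 2, 1, 8` → total = 2; val = 1; a = 8
`total, val = val, total` → total = 1; val = 2
`val, a = a, val` → val = 8; a = 2
So total = 1

Answer: 1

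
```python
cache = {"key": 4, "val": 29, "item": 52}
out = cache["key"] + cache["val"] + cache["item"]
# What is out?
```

Trace:
`cache = {"key": 4, "val": 29, "item": 52}` → cache = {'key': 4, 'val': 29, 'item': 52}
`out = cache["key"] + cache["val"] + cache["item"]` → out = 85
So out = 85

Answer: 85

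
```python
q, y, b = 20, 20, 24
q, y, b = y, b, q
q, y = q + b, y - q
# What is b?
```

Trace:
`q, y, b = 20, 20, 24` → q = 20; y = 20; b = 24
`q, y, b = y, b, q` → q = 20; y = 24; b = 20
`q, y = q + b, y - q` → q = 40; y = 4
So b = 20

Answer: 20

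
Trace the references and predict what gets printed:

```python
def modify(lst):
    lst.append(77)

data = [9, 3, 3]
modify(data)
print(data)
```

Key concept: function modifies passed list.
Step by step:
`data = [9, 3, 3]` → data = [9, 3, 3]
`modify(data)` → data = [9, 3, 3, 77]
`print(data)` → prints [9, 3, 3, 77]

Answer: [9, 3, 3, 77]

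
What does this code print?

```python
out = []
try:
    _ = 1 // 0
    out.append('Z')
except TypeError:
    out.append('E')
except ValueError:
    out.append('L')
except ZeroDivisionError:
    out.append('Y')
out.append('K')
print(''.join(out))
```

Execution trace: 'Y' (except ZeroDivisionError) → 'K' (after the try/except). Output: YK

Answer: YK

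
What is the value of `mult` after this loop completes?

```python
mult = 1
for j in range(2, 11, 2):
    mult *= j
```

Product of even numbers 2 to 10
`mult` takes the values: 1 → 2 → 8 → 48 → 384 → 3840

Answer: 3840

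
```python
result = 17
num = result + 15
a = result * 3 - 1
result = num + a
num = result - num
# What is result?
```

Trace:
`result = 17` → result = 17
`num = result + 15` → num = 32
`a = result * 3 - 1` → a = 50
`result = num + a` → result = 82
`num = result - num` → num = 50
So result = 82

Answer: 82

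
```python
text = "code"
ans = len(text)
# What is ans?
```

Trace:
`text = "code"` → text = 'code'
`ans = len(text)` → ans = 4
So ans = 4

Answer: 4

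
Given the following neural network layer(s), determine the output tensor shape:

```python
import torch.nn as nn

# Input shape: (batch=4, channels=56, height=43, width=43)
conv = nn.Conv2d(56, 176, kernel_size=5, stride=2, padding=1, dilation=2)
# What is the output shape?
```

Input: (4, 56, 43, 43) -> Output: (4, 176, 19, 19)

Answer: (4, 176, 19, 19)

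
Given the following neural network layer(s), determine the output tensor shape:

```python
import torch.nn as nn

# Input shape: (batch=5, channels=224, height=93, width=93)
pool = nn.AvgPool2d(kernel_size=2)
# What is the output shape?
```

Input: (5, 224, 93, 93) -> Output: (5, 224, 46, 46)

Answer: (5, 224, 46, 46)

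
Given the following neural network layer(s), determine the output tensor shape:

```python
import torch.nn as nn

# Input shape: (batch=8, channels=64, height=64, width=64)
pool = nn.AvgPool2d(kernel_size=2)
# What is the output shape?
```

Input: (8, 64, 64, 64) -> Output: (8, 64, 32, 32)

Answer: (8, 64, 32, 32)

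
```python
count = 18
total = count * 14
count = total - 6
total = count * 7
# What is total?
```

Trace:
`count = 18` → count = 18
`total = count * 14` → total = 252
`count = total - 6` → count = 246
`total = count * 7` → total = 1722
So total = 1722

Answer: 1722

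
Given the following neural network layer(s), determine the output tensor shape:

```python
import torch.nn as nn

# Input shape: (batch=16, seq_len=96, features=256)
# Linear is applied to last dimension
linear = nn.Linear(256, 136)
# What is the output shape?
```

Input: (16, 96, 256) -> Output: (16, 96, 136)

Answer: (16, 96, 136)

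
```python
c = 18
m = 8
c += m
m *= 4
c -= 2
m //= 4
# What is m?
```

Trace:
`c = 18` → c = 18
`m = 8` → m = 8
`c += m` → c = 26
`m *= 4` → m = 32
`c -= 2` → c = 24
`m //= 4` → m = 8
So m = 8

Answer: 8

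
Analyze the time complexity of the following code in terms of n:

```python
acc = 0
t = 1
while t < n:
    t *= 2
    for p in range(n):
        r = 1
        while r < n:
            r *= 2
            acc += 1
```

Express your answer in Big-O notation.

Each loop level contributes: log n × n × log n. Multiplying the contributions gives O(n log² n).

Answer: O(n log² n)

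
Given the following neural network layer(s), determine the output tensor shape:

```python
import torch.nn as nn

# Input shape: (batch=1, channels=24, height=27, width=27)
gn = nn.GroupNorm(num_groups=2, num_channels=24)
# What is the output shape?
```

Input: (1, 24, 27, 27) -> Output: (1, 24, 27, 27)

Answer: (1, 24, 27, 27)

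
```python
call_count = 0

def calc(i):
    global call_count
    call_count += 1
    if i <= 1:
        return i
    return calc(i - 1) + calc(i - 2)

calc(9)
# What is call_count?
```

Calls(i) = 1 + Calls(i-1) + Calls(i-2); Calls(0)=Calls(1)=1. For i=9 this gives 109.

Answer: 109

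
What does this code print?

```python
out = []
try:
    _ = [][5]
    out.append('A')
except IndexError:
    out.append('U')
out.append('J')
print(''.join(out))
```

Execution trace: 'U' (except IndexError) → 'J' (after the try/except). Output: UJ

Answer: UJ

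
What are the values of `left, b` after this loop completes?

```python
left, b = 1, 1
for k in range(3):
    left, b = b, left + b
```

Fibonacci: after 3 iterations
`left, b` takes the values: (1, 1) → (1, 2) → (2, 3) → (3, 5)

Answer: 3, 5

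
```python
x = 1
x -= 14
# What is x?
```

Trace:
`x = 1` → x = 1
`x -= 14` → x = -13
So x = -13

Answer: -13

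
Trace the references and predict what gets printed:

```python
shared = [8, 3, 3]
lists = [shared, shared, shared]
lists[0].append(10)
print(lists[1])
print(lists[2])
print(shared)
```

Key concept: list of same reference.
Step by step:
`shared = [8, 3, 3]` → shared = [8, 3, 3]
`lists = [shared, shared, shared]` → lists = [[8, 3, 3], [8, 3, 3], [8, 3, 3]]
`lists[0].append(10)` → shared = [8, 3, 3, 10]; lists = [[8, 3, 3, 10], [8, 3, 3, 10], [8, 3, 3, 10]]
`print(lists[1])` → prints [8, 3, 3, 10]
`print(lists[2])` → prints [8, 3, 3, 10]
`print(shared)` → prints [8, 3, 3, 10]

Answer:
[8, 3, 3, 10]
[8, 3, 3, 10]
[8, 3, 3, 10]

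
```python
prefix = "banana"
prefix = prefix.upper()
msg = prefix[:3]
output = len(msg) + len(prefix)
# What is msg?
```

Trace:
`prefix = "banana"` → prefix = 'banana'
`prefix = prefix.upper()` → prefix = 'BANANA'
`msg = prefix[:3]` → msg = 'BAN'
`output = len(msg) + len(prefix)` → output = 9
So msg = 'BAN'

Answer: 'BAN'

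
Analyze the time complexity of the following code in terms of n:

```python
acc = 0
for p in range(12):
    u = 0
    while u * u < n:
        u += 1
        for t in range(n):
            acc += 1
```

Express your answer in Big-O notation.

Each loop level contributes: 1 × √n × n. Multiplying the contributions gives O(n√n).

Answer: O(n√n)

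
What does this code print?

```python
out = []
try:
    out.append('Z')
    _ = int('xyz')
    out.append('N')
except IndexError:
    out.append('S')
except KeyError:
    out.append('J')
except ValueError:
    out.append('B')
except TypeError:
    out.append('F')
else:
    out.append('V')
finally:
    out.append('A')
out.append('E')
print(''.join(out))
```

Execution trace: 'Z' (try body) → 'B' (except ValueError) → 'A' (finally) → 'E' (after the try/except). Output: ZBAE

Answer: ZBAE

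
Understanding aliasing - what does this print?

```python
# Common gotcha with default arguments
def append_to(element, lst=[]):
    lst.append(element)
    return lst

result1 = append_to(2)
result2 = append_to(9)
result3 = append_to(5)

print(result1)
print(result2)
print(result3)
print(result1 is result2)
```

Key concept: mutable default argument gotcha.
Step by step:
`result1 = append_to(2)` → result1 = [2]
`result2 = append_to(9)` → result1 = [2, 9] (same object as result2); result2 = [2, 9] (same object as result1)
`result3 = append_to(5)` → result1 = [2, 9, 5] (same object as result2, result3); result2 = [2, 9, 5] (same object as result1, result3); result3 = [2, 9, 5] (same object as result1, result2)
`print(result1)` → prints [2, 9, 5]
`print(result2)` → prints [2, 9, 5]
`print(result3)` → prints [2, 9, 5]
`print(result1 is result2)` → prints True

Answer:
[2, 9, 5]
[2, 9, 5]
[2, 9, 5]
True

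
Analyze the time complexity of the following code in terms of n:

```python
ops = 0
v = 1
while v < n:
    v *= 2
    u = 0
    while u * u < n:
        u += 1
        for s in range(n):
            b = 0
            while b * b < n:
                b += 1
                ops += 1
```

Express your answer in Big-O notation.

Each loop level contributes: log n × √n × n × √n. Multiplying the contributions gives O(n^2 log n).

Answer: O(n^2 log n)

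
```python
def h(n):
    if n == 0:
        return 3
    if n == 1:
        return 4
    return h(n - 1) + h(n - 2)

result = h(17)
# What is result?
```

Build up from base cases: h(0)=3, h(1)=4, h(2)=7, h(3)=11, h(4)=18, h(5)=29, h(6)=47, ..., h(17)=9349

Answer: 9349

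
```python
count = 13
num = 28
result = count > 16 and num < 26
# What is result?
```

Trace:
`count = 13` → count = 13
`num = 28` → num = 28
`result = count > 16 and num < 26` → result = False
So result = False

Answer: False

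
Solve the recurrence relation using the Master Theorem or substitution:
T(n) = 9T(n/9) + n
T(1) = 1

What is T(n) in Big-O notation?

By Master Theorem: a=9, b=9, f(n)=n. Since log_9(9) = 1 and f(n) = Θ(n^1), Case 2 applies. T(n) = O(n log n).

Answer: O(n log n)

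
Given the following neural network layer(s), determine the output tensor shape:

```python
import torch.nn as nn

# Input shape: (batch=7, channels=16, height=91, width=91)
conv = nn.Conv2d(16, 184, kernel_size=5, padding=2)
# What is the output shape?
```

Input: (7, 16, 91, 91) -> Output: (7, 184, 91, 91)

Answer: (7, 184, 91, 91)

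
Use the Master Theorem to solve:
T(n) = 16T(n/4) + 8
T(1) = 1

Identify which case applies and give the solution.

a=16, b=4, f(n)=8. log_4(16) = 2. Since c=0 < 2, Case 1 applies: T(n) = Θ(n^log_b(a)) = O(n^2).

Answer: O(n^2) - Case 1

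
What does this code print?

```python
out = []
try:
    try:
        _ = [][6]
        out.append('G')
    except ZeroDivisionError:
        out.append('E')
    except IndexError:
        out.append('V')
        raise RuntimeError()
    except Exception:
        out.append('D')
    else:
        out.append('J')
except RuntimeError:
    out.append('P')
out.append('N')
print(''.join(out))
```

Execution trace: 'V' (inner except IndexError) → 'P' (outer except RuntimeError) → 'N' (after the try/except). Output: VPN

Answer: VPN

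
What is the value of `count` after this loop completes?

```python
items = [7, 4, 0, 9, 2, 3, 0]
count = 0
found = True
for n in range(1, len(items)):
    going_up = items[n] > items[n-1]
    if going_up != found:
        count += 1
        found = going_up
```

Count direction changes in [7, 4, 0, 9, 2, 3, 0]
`count` takes the values: 0 → 1 → 2 → 3 → 4 → 5

Answer: 5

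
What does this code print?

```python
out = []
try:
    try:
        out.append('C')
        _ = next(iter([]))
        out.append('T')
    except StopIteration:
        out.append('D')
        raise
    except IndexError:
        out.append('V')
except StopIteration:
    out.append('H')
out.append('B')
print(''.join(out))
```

Execution trace: 'C' (inner try body) → 'D' (inner except StopIteration) → 'H' (outer except StopIteration) → 'B' (after the try/except). Output: CDHB

Answer: CDHB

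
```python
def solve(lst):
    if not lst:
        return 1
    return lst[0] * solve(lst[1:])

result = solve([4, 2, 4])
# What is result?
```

Product over [4, 2, 4] = 4 * 2 * 4 = 32

Answer: 32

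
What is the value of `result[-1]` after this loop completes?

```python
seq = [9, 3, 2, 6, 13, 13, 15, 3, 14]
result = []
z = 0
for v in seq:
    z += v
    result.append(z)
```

Cumulative sum ends at 78
`result` takes the values: [] → [9] → [9, 12] → [9, 12, 14] → [9, 12, 14, 20] → [9, 12, 14, 20, 33] → [9, 12, 14, 20, 33, 46] → [9, 12, 14, 20, 33, 46, 61] → [9, 12, 14, 20, 33, 46, 61, 64] → [9, 12, 14, 20, 33, 46, 61, 64, 78]
So `result[-1]` = 78

Answer: 78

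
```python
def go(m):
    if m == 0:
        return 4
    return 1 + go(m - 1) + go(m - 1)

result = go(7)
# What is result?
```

go(m) = 1 + 2·go(m-1), go(0)=4. Closed form: (4+1)·2^7 - 1 = 639.

Answer: 639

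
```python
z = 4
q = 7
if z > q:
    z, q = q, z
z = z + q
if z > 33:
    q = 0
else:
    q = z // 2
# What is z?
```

Trace:
`z = 4` → z = 4
`q = 7` → q = 7
`if z > q: ...` → z > q is False → no variable changes
`z = z + q` → z = 11
`if z > 33: ...` → z > 33 is False, take else branch → q = 5
So z = 11

Answer: 11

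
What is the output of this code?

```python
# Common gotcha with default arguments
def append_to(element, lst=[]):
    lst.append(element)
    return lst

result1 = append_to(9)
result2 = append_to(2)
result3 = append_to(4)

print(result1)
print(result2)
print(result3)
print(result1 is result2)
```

Key concept: mutable default argument gotcha.
Step by step:
`result1 = append_to(9)` → result1 = [9]
`result2 = append_to(2)` → result1 = [9, 2] (same object as result2); result2 = [9, 2] (same object as result1)
`result3 = append_to(4)` → result1 = [9, 2, 4] (same object as result2, result3); result2 = [9, 2, 4] (same object as result1, result3); result3 = [9, 2, 4] (same object as result1, result2)
`print(result1)` → prints [9, 2, 4]
`print(result2)` → prints [9, 2, 4]
`print(result3)` → prints [9, 2, 4]
`print(result1 is result2)` → prints True

Answer:
[9, 2, 4]
[9, 2, 4]
[9, 2, 4]
True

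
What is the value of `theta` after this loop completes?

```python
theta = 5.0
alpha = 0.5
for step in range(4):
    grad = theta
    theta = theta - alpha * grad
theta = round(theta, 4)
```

Gradient descent: w = 5.0 * (1 - 0.5)^4
`theta` takes the values: 5.0 → 2.5 → 1.25 → 0.625 → 0.3125

Answer: 0.3125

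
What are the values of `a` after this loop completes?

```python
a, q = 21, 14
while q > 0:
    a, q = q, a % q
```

GCD of 21 and 14
`a` takes the values: 21 → 14 → 7

Answer: 7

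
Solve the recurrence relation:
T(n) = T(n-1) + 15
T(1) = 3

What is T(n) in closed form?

Unrolling: T(n) = T(1) + 15·(n-1) = 3 + 15(n-1) = 15n - 12.

Answer: T(n) = 15n - 12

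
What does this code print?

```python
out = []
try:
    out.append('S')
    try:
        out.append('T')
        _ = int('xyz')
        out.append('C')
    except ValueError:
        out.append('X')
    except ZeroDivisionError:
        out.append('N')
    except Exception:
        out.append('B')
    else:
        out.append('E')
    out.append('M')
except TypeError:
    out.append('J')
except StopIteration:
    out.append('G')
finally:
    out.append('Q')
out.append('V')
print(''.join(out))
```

Execution trace: 'S' (try body) → 'T' (inner try body) → 'X' (inner except ValueError) → 'M' (try body, no exception) → 'Q' (finally) → 'V' (after the try/except). Output: STXMQV

Answer: STXMQV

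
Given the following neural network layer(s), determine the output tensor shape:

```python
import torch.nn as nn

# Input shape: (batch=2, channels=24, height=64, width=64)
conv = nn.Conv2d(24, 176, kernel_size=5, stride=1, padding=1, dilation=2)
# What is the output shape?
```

Input: (2, 24, 64, 64) -> Output: (2, 176, 58, 58)

Answer: (2, 176, 58, 58)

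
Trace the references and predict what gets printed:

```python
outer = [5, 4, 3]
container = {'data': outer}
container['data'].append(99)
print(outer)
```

Key concept: dict holds reference to list.
Step by step:
`outer = [5, 4, 3]` → outer = [5, 4, 3]
`container = {'data': outer}` → container = {'data': [5, 4, 3]}
`container['data'].append(99)` → outer = [5, 4, 3, 99]; container = {'data': [5, 4, 3, 99]}
`print(outer)` → prints [5, 4, 3, 99]

Answer: [5, 4, 3, 99]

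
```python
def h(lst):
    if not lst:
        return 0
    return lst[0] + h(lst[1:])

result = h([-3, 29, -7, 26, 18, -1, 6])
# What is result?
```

(-3) + 29 + (-7) + 26 + 18 + (-1) + 6 + 0 = 68

Answer: 68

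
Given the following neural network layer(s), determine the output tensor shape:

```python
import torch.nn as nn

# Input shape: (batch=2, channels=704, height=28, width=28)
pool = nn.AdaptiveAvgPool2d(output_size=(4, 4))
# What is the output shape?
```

Input: (2, 704, 28, 28) -> Output: (2, 704, 4, 4)

Answer: (2, 704, 4, 4)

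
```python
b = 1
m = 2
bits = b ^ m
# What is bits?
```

Trace:
`b = 1` → b = 1
`m = 2` → m = 2
`bits = b ^ m` → bits = 3
So bits = 3

Answer: 3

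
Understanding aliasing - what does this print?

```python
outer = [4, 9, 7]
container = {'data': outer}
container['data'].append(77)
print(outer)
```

Key concept: dict holds reference to list.
Step by step:
`outer = [4, 9, 7]` → outer = [4, 9, 7]
`container = {'data': outer}` → container = {'data': [4, 9, 7]}
`container['data'].append(77)` → outer = [4, 9, 7, 77]; container = {'data': [4, 9, 7, 77]}
`print(outer)` → prints [4, 9, 7, 77]

Answer: [4, 9, 7, 77]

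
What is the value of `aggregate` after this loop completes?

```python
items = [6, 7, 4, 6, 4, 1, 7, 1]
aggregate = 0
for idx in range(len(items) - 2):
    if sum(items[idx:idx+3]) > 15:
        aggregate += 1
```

Count windows with sum > 15
`aggregate` takes the values: 0 → 1 → 2

Answer: 2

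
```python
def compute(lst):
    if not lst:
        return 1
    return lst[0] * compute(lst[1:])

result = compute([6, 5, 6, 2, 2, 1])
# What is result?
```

Product over [6, 5, 6, 2, 2, 1] = 6 * 5 * 6 * 2 * 2 * 1 = 720

Answer: 720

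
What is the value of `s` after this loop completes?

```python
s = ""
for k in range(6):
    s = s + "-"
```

Repeat '-' 6 times
`s` takes the values: "" → "-" → "--" → "---" → "----" → "-----" → "------"

Answer: "------"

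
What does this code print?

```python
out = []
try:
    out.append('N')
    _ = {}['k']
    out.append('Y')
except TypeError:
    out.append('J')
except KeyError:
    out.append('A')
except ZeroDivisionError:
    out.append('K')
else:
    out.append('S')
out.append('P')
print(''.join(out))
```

Execution trace: 'N' (try body) → 'A' (except KeyError) → 'P' (after the try/except). Output: NAP

Answer: NAP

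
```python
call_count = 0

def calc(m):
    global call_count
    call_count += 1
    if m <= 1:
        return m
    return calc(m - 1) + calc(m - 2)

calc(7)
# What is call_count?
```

Calls(m) = 1 + Calls(m-1) + Calls(m-2); Calls(0)=Calls(1)=1. For m=7 this gives 41.

Answer: 41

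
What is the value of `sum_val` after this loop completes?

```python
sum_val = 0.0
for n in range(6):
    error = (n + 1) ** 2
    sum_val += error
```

Sum of squared losses 1² + 2² + ... + 6²
`sum_val` takes the values: 0.0 → 1.0 → 5.0 → 14.0 → 30.0 → 55.0 → 91.0

Answer: 91.0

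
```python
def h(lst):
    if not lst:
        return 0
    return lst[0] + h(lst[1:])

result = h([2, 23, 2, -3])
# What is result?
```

2 + 23 + 2 + (-3) + 0 = 24

Answer: 24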